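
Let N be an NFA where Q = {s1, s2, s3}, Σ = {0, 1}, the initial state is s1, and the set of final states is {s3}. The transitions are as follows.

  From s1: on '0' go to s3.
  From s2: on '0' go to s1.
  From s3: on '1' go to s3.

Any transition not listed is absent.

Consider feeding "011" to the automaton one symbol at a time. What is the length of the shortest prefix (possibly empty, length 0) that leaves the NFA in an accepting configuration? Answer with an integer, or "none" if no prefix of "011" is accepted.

1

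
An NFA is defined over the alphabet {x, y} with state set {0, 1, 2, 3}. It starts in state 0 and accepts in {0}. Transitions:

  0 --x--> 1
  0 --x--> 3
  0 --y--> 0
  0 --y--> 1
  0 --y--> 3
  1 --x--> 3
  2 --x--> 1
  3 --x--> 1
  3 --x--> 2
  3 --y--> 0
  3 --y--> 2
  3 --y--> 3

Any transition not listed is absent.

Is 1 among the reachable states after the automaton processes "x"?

Yes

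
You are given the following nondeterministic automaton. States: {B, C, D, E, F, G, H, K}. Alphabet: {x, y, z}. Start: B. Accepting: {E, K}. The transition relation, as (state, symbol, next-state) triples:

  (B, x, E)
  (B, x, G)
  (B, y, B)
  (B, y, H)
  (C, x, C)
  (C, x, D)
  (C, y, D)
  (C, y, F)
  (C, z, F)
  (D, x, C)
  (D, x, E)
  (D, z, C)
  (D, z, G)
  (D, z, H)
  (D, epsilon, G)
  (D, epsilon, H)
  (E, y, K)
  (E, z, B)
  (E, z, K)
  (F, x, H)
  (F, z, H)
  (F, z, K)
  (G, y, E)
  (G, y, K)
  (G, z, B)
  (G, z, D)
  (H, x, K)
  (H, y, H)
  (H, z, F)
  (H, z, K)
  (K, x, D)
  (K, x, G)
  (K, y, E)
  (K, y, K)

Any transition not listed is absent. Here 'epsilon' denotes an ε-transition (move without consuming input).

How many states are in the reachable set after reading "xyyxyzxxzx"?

Start in {B}.
Read 'x': B→{E, G}; now {E, G}.
Read 'y': E→{K}, G→{E, K}; now {E, K}.
Read 'y': E→{K}, K→{E, K}; now {E, K}.
Read 'x': E→∅, K→{D, G}; union {D, G}; ε-closure = {D, G, H}.
Read 'y': D→∅, G→{E, K}, H→{H}; now {E, H, K}.
Read 'z': E→{B, K}, H→{F, K}, K→∅; now {B, F, K}.
Read 'x': B→{E, G}, F→{H}, K→{D, G}; now {D, E, G, H}.
Read 'x': D→{C, E}, E→∅, G→∅, H→{K}; now {C, E, K}.
Read 'z': C→{F}, E→{B, K}, K→∅; now {B, F, K}.
Read 'x': B→{E, G}, F→{H}, K→{D, G}; now {D, E, G, H}.
That set has 4 states.

4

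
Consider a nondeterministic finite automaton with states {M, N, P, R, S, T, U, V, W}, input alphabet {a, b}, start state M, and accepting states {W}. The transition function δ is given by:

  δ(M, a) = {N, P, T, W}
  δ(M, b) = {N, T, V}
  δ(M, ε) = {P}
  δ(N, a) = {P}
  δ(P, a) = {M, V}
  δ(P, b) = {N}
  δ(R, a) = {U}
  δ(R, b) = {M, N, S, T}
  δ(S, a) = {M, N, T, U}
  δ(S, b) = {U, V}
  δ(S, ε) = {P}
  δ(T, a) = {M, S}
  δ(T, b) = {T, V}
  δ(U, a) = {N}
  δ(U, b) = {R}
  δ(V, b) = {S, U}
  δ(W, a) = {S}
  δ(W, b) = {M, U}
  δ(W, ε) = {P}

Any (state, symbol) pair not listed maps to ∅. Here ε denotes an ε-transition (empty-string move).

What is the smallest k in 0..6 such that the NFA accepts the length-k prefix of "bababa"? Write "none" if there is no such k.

none

Start: ε-closure({M}) = {M, P}.
Read 'b': {M, P} → {N, T, V}.
Read 'a': {N, T, V} → {M, P, S}.
Read 'b': {M, P, S} → {N, T, U, V}.
Read 'a': {N, T, U, V} → {M, N, P, S}.
Read 'b': {M, N, P, S} → {N, T, U, V}.
Read 'a': {N, T, U, V} → {M, N, P, S}.
No reachable set along the way intersects F.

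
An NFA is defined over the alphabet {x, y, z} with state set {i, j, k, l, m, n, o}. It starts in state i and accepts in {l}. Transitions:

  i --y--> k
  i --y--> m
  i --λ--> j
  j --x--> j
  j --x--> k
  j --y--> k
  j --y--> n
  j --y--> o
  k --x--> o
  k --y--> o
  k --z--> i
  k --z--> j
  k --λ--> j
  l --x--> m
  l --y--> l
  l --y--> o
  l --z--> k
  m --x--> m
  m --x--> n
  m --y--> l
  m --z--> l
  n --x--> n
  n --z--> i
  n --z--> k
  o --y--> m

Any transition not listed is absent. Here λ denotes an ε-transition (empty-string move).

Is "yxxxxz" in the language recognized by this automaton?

Yes

Start: ε-closure({i}) = {i, j}.
Read 'y': {i, j} → {j, k, m, n, o}.
Read 'x': {j, k, m, n, o} → {j, k, m, n, o}.
Read 'x': {j, k, m, n, o} → {j, k, m, n, o}.
Read 'x': {j, k, m, n, o} → {j, k, m, n, o}.
Read 'x': {j, k, m, n, o} → {j, k, m, n, o}.
Read 'z': {j, k, m, n, o} → {i, j, k, l}.
The final set {i, j, k, l} contains the accepting state l.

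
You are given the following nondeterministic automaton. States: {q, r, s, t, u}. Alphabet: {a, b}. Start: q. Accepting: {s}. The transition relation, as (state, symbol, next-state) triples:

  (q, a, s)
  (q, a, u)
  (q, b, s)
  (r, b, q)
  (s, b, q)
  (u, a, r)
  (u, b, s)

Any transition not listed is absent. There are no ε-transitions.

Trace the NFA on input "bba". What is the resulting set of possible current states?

{s, u}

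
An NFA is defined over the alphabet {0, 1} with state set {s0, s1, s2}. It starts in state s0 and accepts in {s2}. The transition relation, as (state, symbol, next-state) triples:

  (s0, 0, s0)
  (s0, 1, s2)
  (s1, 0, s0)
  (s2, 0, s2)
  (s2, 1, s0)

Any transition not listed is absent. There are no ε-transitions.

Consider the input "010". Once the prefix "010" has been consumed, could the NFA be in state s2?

Yes

Start in {s0}.
Read '0': {s0} → {s0}.
Read '1': {s0} → {s2}.
Read '0': {s2} → {s2}.
State s2 is in {s2}.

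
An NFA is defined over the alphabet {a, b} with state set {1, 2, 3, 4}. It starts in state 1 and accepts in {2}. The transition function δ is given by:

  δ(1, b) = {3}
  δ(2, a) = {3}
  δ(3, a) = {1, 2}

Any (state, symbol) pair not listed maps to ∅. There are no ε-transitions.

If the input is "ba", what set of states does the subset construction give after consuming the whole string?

Start in {1}.
Read 'b': {1} → {3}.
Read 'a': {3} → {1, 2}.

{1, 2}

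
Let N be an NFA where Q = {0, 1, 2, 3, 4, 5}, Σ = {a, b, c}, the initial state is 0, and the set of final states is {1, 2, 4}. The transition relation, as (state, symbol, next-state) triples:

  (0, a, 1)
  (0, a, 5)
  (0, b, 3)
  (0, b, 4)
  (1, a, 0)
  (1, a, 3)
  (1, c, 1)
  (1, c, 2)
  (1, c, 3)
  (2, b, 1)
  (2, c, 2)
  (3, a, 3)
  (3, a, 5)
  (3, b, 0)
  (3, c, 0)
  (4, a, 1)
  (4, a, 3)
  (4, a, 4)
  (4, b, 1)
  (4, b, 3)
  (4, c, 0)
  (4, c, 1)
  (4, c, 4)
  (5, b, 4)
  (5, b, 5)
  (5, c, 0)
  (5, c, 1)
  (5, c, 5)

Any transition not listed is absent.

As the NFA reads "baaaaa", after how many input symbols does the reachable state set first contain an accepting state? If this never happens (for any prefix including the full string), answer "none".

1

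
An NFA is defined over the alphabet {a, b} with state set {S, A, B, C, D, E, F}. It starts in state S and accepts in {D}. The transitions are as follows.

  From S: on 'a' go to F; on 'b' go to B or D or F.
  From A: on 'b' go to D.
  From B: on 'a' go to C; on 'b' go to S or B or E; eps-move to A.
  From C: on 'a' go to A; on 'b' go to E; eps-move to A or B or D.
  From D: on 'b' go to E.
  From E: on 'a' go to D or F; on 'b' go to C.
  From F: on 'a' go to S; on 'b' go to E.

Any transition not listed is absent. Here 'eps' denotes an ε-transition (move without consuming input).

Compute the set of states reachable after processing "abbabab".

Start in {S}.
Read 'a': {S} → {F}.
Read 'b': {F} → {E}.
Read 'b': {E} → {A, B, C, D}.
Read 'a': {A, B, C, D} → {A, B, C, D}.
Read 'b': {A, B, C, D} → {S, A, B, D, E}.
Read 'a': {S, A, B, D, E} → {A, B, C, D, F}.
Read 'b': {A, B, C, D, F} → {S, A, B, D, E}.

{S, A, B, D, E}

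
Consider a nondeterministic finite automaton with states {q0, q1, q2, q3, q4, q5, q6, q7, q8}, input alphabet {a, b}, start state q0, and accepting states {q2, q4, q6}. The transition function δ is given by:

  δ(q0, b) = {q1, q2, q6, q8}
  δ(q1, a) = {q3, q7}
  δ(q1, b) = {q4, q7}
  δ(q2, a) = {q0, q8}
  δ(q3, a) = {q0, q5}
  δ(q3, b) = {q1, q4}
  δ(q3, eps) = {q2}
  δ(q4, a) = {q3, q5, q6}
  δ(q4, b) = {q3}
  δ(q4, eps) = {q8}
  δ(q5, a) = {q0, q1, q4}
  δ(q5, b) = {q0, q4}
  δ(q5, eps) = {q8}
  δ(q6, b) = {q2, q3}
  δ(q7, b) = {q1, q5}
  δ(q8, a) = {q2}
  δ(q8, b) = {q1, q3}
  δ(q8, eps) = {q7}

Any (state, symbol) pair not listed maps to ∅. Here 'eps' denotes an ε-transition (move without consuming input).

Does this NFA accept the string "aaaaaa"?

No

Start in {q0}.
Read 'a': q0→∅; now ∅.
The set is empty and remains empty for the remaining 5 symbols.
The final set ∅ contains no accepting state.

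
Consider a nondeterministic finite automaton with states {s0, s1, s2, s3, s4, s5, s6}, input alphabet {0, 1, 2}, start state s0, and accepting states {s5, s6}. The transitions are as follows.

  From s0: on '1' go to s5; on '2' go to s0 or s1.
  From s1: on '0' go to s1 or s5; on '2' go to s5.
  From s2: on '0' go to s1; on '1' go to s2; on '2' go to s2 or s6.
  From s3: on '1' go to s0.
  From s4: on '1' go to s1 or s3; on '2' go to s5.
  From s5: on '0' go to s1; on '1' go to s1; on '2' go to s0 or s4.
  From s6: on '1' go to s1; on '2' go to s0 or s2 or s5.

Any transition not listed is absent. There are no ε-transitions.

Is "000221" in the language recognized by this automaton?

No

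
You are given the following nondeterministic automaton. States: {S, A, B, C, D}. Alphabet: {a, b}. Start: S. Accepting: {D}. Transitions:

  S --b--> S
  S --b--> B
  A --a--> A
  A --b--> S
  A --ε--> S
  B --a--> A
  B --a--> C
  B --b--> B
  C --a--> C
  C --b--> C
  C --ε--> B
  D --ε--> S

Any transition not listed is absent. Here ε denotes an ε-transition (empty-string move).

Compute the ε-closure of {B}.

{B}

Begin with {B}.
No ε-moves leave this set, so the closure equals the set itself.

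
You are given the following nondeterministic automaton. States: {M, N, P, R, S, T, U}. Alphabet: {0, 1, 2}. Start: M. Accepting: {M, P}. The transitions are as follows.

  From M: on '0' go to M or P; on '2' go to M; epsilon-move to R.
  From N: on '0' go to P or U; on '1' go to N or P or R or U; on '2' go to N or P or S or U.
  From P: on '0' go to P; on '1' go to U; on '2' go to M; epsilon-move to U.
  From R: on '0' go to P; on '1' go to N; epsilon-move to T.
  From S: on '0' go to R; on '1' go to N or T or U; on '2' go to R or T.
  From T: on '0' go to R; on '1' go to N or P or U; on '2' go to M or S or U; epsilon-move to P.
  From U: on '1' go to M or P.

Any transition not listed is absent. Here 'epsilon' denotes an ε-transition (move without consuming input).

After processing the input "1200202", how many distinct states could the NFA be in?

6

Start: ε-closure({M}) = {M, P, R, T, U}.
Read '1': M→∅, P→{U}, R→{N}, T→{N, P, U}, U→{M, P}; union {M, N, P, U}; ε-closure = {M, N, P, R, T, U}.
Read '2': M→{M}, N→{N, P, S, U}, P→{M}, R→∅, T→{M, S, U}, U→∅; union {M, N, P, S, U}; ε-closure = {M, N, P, R, S, T, U}.
Read '0': M→{M, P}, N→{P, U}, P→{P}, R→{P}, S→{R}, T→{R}, U→∅; union {M, P, R, U}; ε-closure = {M, P, R, T, U}.
Read '0': M→{M, P}, P→{P}, R→{P}, T→{R}, U→∅; union {M, P, R}; ε-closure = {M, P, R, T, U}.
Read '2': M→{M}, P→{M}, R→∅, T→{M, S, U}, U→∅; union {M, S, U}; ε-closure = {M, P, R, S, T, U}.
Read '0': M→{M, P}, P→{P}, R→{P}, S→{R}, T→{R}, U→∅; union {M, P, R}; ε-closure = {M, P, R, T, U}.
Read '2': M→{M}, P→{M}, R→∅, T→{M, S, U}, U→∅; union {M, S, U}; ε-closure = {M, P, R, S, T, U}.
That set has 6 states.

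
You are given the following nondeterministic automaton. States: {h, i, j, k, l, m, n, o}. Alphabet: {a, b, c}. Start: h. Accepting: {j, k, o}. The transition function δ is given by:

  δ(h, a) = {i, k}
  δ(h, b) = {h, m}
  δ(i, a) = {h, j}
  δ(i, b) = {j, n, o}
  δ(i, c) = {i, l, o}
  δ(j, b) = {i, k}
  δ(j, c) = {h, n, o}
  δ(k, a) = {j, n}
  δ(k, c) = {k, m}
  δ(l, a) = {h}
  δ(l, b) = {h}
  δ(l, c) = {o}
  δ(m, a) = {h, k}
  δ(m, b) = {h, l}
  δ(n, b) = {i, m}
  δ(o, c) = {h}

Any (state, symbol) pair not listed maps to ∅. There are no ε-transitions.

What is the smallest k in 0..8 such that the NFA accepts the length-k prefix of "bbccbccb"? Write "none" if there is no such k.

Start in {h}.
Read 'b': {h} → {h, m}.
Read 'b': {h, m} → {h, l, m}.
Read 'c': {h, l, m} → {o}.
None of the earlier sets intersect F, but {o} does.

3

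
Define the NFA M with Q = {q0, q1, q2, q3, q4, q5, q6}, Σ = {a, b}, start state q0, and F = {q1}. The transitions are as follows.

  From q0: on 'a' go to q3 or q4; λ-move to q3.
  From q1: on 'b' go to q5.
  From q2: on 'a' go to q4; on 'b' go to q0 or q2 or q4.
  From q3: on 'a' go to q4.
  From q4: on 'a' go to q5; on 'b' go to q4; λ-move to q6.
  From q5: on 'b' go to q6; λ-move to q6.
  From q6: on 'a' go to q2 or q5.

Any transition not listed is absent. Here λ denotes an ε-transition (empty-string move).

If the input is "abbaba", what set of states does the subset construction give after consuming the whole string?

Start: ε-closure({q0}) = {q0, q3}.
Read 'a': q0→{q3, q4}, q3→{q4}; union {q3, q4}; ε-closure = {q3, q4, q6}.
Read 'b': q3→∅, q4→{q4}, q6→∅; union {q4}; ε-closure = {q4, q6}.
Read 'b': q4→{q4}, q6→∅; union {q4}; ε-closure = {q4, q6}.
Read 'a': q4→{q5}, q6→{q2, q5}; union {q2, q5}; ε-closure = {q2, q5, q6}.
Read 'b': q2→{q0, q2, q4}, q5→{q6}, q6→∅; union {q0, q2, q4, q6}; ε-closure = {q0, q2, q3, q4, q6}.
Read 'a': q0→{q3, q4}, q2→{q4}, q3→{q4}, q4→{q5}, q6→{q2, q5}; union {q2, q3, q4, q5}; ε-closure = {q2, q3, q4, q5, q6}.

{q2, q3, q4, q5, q6}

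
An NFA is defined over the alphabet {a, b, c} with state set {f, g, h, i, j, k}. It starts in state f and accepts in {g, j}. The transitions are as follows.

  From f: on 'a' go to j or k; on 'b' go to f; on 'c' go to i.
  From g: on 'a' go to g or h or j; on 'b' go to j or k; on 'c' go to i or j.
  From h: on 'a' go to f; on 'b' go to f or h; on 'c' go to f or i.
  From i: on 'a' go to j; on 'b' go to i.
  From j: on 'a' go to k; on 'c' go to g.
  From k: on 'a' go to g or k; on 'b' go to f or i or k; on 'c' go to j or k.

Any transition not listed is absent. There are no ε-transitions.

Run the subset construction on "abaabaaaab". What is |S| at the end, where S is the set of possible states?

Start in {f}.
Read 'a': {f} → {j, k}.
Read 'b': {j, k} → {f, i, k}.
Read 'a': {f, i, k} → {g, j, k}.
Read 'a': {g, j, k} → {g, h, j, k}.
Read 'b': {g, h, j, k} → {f, h, i, j, k}.
Read 'a': {f, h, i, j, k} → {f, g, j, k}.
Read 'a': {f, g, j, k} → {g, h, j, k}.
Read 'a': {g, h, j, k} → {f, g, h, j, k}.
Read 'a': {f, g, h, j, k} → {f, g, h, j, k}.
Read 'b': {f, g, h, j, k} → {f, h, i, j, k}.
That set has 5 states.

5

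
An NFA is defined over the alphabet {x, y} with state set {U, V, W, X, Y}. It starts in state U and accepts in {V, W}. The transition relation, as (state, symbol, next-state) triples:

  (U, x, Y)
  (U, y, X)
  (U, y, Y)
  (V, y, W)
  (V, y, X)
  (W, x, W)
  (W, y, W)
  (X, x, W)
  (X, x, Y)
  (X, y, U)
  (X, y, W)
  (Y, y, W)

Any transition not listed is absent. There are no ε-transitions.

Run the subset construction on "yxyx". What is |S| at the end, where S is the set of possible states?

1

Start in {U}.
Read 'y': U→{X, Y}; now {X, Y}.
Read 'x': X→{W, Y}, Y→∅; now {W, Y}.
Read 'y': W→{W}, Y→{W}; now {W}.
Read 'x': W→{W}; now {W}.
That set has 1 state.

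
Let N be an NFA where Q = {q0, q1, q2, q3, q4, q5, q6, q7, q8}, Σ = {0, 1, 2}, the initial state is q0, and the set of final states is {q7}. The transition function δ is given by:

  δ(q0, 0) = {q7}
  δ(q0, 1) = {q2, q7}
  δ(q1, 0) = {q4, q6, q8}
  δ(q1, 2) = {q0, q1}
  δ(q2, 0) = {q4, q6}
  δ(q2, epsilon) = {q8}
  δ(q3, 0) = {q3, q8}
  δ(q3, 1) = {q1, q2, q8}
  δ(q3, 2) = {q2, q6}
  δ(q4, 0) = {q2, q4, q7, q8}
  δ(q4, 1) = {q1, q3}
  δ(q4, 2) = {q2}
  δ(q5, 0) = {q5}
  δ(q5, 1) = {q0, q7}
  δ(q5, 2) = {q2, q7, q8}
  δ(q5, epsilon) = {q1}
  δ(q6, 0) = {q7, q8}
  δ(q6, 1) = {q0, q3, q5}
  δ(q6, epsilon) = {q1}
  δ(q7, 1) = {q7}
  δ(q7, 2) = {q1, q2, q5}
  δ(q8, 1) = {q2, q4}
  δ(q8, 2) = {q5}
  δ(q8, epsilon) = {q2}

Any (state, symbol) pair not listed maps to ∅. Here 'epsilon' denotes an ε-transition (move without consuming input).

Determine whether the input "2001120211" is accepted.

No

Start in {q0}.
Read '2': q0→∅; now ∅.
The set is empty and remains empty for the remaining 9 symbols.
The final set ∅ contains no accepting state.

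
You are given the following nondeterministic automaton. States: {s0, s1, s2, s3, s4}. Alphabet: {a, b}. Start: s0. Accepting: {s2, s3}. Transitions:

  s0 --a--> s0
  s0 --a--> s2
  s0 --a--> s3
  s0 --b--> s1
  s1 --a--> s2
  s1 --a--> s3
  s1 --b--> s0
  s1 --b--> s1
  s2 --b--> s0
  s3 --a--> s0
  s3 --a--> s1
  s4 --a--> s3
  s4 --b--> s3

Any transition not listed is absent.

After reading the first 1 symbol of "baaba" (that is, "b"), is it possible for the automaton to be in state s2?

Start in {s0}.
Read 'b': {s0} → {s1}.
State s2 is not in {s1}.

No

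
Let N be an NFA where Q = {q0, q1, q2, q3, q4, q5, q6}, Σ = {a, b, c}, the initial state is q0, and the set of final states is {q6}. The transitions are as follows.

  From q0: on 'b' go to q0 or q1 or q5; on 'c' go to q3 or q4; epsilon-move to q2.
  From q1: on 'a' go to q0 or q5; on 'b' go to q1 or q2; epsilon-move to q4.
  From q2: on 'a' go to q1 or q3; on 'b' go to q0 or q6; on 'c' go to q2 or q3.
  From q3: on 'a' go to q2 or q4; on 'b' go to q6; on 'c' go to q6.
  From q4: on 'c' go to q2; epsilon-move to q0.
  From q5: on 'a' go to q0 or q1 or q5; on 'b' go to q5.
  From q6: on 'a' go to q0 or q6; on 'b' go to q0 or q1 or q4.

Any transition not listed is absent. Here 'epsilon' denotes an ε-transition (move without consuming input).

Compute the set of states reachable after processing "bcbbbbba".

{q0, q1, q2, q3, q4, q5, q6}

Start: ε-closure({q0}) = {q0, q2}.
Read 'b': {q0, q2} → {q0, q1, q2, q4, q5, q6}.
Read 'c': {q0, q1, q2, q4, q5, q6} → {q0, q2, q3, q4}.
Read 'b': {q0, q2, q3, q4} → {q0, q1, q2, q4, q5, q6}.
Read 'b': {q0, q1, q2, q4, q5, q6} → {q0, q1, q2, q4, q5, q6}.
Read 'b': {q0, q1, q2, q4, q5, q6} → {q0, q1, q2, q4, q5, q6}.
Read 'b': {q0, q1, q2, q4, q5, q6} → {q0, q1, q2, q4, q5, q6}.
Read 'b': {q0, q1, q2, q4, q5, q6} → {q0, q1, q2, q4, q5, q6}.
Read 'a': {q0, q1, q2, q4, q5, q6} → {q0, q1, q2, q3, q4, q5, q6}.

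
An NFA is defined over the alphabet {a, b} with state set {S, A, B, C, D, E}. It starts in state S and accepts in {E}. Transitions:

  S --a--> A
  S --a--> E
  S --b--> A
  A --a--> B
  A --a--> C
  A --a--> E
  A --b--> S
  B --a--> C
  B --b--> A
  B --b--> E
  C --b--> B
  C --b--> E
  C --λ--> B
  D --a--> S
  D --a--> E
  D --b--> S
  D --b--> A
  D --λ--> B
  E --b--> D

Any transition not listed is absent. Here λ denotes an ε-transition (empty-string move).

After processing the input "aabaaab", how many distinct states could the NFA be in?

Start in {S}.
Read 'a': S→{A, E}; now {A, E}.
Read 'a': A→{B, C, E}, E→∅; now {B, C, E}.
Read 'b': B→{A, E}, C→{B, E}, E→{D}; now {A, B, D, E}.
Read 'a': A→{B, C, E}, B→{C}, D→{S, E}, E→∅; now {S, B, C, E}.
Read 'a': S→{A, E}, B→{C}, C→∅, E→∅; union {A, C, E}; ε-closure = {A, B, C, E}.
Read 'a': A→{B, C, E}, B→{C}, C→∅, E→∅; now {B, C, E}.
Read 'b': B→{A, E}, C→{B, E}, E→{D}; now {A, B, D, E}.
That set has 4 states.

4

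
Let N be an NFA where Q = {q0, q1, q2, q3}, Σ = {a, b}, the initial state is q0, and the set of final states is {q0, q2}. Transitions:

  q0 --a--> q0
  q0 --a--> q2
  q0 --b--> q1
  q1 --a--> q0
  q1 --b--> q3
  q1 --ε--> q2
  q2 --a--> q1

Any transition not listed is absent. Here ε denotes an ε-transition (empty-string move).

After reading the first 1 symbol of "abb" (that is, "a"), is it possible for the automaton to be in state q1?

Start in {q0}.
Read 'a': q0→{q0, q2}; now {q0, q2}.
State q1 is not in {q0, q2}.

No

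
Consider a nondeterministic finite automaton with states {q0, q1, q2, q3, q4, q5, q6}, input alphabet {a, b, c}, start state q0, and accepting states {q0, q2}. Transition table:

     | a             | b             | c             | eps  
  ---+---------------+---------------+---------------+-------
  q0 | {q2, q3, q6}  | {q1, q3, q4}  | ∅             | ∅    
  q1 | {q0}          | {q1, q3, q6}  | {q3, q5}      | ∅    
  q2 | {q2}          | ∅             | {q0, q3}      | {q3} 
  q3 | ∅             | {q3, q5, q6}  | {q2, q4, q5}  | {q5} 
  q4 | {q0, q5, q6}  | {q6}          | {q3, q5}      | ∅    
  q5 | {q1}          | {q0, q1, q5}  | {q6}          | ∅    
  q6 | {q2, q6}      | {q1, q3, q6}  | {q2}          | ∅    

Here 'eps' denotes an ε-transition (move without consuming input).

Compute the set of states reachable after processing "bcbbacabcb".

{q0, q1, q3, q5, q6}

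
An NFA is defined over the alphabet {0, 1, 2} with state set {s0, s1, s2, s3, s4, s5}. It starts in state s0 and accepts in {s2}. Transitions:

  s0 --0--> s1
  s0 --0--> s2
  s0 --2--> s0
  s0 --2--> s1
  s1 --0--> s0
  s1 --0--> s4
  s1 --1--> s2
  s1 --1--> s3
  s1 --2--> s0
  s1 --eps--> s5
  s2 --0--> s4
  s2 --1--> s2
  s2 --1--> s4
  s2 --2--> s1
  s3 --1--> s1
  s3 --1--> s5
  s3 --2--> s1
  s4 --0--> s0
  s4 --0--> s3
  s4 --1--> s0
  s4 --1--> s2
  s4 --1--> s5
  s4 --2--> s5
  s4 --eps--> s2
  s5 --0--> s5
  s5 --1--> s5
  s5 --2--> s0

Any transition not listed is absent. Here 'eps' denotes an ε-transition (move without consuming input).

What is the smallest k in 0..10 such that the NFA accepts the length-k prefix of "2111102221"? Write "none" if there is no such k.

2

Start in {s0}.
Read '2': s0→{s0, s1}; union {s0, s1}; ε-closure = {s0, s1, s5}.
Read '1': s0→∅, s1→{s2, s3}, s5→{s5}; now {s2, s3, s5}.
None of the earlier sets intersect F, but {s2, s3, s5} does.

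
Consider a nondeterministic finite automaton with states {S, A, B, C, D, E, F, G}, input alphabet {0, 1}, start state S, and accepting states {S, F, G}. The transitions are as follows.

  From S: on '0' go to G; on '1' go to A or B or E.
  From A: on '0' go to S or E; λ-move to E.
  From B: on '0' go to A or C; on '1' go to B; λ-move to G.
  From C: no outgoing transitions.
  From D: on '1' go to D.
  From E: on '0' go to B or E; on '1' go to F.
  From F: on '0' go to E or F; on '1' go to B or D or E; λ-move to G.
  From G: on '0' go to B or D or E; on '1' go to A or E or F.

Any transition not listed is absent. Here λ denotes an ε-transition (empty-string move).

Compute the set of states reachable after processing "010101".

{A, B, D, E, F, G}

Start in {S}.
Read '0': {S} → {G}.
Read '1': {G} → {A, E, F, G}.
Read '0': {A, E, F, G} → {S, B, D, E, F, G}.
Read '1': {S, B, D, E, F, G} → {A, B, D, E, F, G}.
Read '0': {A, B, D, E, F, G} → {S, A, B, C, D, E, F, G}.
Read '1': {S, A, B, C, D, E, F, G} → {A, B, D, E, F, G}.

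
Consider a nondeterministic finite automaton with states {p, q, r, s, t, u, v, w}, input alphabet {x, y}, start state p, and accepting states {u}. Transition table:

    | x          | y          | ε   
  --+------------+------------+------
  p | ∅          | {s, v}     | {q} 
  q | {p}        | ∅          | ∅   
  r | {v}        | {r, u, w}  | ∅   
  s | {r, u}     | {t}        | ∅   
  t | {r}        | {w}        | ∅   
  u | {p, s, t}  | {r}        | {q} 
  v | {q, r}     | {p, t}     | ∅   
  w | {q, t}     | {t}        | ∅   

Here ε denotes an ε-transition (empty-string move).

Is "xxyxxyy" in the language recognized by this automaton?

No

Start: ε-closure({p}) = {p, q}.
Read 'x': {p, q} → {p, q}.
Read 'x': {p, q} → {p, q}.
Read 'y': {p, q} → {s, v}.
Read 'x': {s, v} → {q, r, u}.
Read 'x': {q, r, u} → {p, q, s, t, v}.
Read 'y': {p, q, s, t, v} → {p, q, s, t, v, w}.
Read 'y': {p, q, s, t, v, w} → {p, q, s, t, v, w}.
The final set {p, q, s, t, v, w} contains no accepting state.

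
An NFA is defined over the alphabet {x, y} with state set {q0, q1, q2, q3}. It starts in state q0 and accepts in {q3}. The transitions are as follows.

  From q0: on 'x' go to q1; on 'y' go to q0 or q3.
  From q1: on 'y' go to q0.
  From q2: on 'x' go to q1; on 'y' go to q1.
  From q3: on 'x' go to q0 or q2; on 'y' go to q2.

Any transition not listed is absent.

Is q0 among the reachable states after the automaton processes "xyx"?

No

Start in {q0}.
Read 'x': q0→{q1}; now {q1}.
Read 'y': q1→{q0}; now {q0}.
Read 'x': q0→{q1}; now {q1}.
State q0 is not in {q1}.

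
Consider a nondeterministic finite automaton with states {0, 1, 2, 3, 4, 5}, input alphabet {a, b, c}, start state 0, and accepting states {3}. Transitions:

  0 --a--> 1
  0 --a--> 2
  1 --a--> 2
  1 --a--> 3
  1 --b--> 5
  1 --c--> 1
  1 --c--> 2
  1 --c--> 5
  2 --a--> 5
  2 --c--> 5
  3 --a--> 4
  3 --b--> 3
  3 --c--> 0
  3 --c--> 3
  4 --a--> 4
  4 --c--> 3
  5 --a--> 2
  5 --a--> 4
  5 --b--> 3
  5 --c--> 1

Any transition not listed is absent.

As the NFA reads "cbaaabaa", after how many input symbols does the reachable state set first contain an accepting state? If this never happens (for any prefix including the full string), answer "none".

Start in {0}.
Read 'c': {0} → ∅.
The set is empty and remains empty for the remaining 7 symbols.
No reachable set along the way intersects F.

none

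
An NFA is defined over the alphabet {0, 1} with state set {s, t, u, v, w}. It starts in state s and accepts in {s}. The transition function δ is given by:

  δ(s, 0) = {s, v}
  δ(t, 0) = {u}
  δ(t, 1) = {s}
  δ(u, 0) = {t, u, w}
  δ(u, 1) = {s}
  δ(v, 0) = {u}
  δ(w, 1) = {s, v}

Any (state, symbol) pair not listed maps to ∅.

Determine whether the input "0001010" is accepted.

Yes

Start in {s}.
Read '0': {s} → {s, v}.
Read '0': {s, v} → {s, u, v}.
Read '0': {s, u, v} → {s, t, u, v, w}.
Read '1': {s, t, u, v, w} → {s, v}.
Read '0': {s, v} → {s, u, v}.
Read '1': {s, u, v} → {s}.
Read '0': {s} → {s, v}.
The final set {s, v} contains the accepting state s.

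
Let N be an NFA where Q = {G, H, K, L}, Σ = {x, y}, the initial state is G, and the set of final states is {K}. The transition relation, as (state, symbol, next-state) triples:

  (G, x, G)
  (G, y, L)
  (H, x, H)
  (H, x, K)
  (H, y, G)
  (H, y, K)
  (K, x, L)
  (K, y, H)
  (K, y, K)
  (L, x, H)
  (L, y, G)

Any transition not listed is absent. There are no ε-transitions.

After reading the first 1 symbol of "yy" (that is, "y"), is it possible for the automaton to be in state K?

Start in {G}.
Read 'y': G→{L}; now {L}.
State K is not in {L}.

No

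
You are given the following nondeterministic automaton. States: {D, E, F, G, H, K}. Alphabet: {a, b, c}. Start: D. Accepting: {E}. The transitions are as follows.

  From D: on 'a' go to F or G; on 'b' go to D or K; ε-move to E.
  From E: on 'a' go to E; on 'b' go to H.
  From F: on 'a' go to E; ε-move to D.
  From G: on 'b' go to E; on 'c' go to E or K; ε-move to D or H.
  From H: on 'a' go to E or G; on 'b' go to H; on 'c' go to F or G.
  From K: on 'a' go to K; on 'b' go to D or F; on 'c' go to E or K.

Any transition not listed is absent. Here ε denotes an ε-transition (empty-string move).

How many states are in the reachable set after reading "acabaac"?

Start: ε-closure({D}) = {D, E}.
Read 'a': {D, E} → {D, E, F, G, H}.
Read 'c': {D, E, F, G, H} → {D, E, F, G, H, K}.
Read 'a': {D, E, F, G, H, K} → {D, E, F, G, H, K}.
Read 'b': {D, E, F, G, H, K} → {D, E, F, H, K}.
Read 'a': {D, E, F, H, K} → {D, E, F, G, H, K}.
Read 'a': {D, E, F, G, H, K} → {D, E, F, G, H, K}.
Read 'c': {D, E, F, G, H, K} → {D, E, F, G, H, K}.
That set has 6 states.

6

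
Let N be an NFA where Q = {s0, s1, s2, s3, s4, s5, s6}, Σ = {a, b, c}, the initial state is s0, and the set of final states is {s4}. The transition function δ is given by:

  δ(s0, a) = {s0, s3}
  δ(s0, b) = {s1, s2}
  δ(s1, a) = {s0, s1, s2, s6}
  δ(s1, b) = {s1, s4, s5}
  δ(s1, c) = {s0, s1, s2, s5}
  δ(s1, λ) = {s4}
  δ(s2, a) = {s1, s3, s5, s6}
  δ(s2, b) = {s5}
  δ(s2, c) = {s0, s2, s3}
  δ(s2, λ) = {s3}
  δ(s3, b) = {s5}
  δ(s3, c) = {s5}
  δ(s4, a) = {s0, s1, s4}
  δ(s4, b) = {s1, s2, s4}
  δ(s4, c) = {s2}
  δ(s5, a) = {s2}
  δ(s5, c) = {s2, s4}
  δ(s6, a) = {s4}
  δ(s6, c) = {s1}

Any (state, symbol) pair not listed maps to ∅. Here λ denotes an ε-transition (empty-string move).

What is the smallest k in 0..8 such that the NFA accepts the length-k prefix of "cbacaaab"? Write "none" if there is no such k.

none

Start in {s0}.
Read 'c': s0→∅; now ∅.
The set is empty and remains empty for the remaining 7 symbols.
No reachable set along the way intersects F.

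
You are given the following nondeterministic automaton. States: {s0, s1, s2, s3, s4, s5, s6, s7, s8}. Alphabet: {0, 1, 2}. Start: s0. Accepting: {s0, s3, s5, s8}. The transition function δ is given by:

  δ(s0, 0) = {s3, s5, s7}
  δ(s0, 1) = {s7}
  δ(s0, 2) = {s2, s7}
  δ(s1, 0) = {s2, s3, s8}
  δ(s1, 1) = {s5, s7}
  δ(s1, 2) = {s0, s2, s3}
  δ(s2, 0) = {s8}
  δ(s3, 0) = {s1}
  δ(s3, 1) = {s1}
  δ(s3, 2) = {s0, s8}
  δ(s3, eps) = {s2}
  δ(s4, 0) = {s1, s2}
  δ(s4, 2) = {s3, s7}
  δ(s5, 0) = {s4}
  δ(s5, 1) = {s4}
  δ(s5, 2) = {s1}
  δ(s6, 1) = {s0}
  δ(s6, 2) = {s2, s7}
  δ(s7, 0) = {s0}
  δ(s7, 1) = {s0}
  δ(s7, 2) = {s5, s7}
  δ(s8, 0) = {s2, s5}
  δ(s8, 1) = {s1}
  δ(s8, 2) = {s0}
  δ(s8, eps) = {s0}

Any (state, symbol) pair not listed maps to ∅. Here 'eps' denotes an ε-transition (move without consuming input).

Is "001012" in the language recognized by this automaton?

Start in {s0}.
Read '0': s0→{s3, s5, s7}; union {s3, s5, s7}; ε-closure = {s2, s3, s5, s7}.
Read '0': s2→{s8}, s3→{s1}, s5→{s4}, s7→{s0}; now {s0, s1, s4, s8}.
Read '1': s0→{s7}, s1→{s5, s7}, s4→∅, s8→{s1}; now {s1, s5, s7}.
Read '0': s1→{s2, s3, s8}, s5→{s4}, s7→{s0}; now {s0, s2, s3, s4, s8}.
Read '1': s0→{s7}, s2→∅, s3→{s1}, s4→∅, s8→{s1}; now {s1, s7}.
Read '2': s1→{s0, s2, s3}, s7→{s5, s7}; now {s0, s2, s3, s5, s7}.
The final set {s0, s2, s3, s5, s7} contains the accepting states s0, s3, s5.

Yes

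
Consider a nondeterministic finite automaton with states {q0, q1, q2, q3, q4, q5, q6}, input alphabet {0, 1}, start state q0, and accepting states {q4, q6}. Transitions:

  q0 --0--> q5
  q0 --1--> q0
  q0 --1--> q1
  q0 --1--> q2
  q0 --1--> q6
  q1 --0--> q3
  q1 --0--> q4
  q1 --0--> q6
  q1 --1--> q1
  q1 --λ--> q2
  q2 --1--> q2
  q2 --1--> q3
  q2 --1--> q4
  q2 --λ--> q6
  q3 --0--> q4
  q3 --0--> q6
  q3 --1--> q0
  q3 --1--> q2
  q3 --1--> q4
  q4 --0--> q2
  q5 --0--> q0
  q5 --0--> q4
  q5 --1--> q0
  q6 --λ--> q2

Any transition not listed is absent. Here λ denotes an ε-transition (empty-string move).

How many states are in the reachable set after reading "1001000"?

3

Start in {q0}.
Read '1': q0→{q0, q1, q2, q6}; now {q0, q1, q2, q6}.
Read '0': q0→{q5}, q1→{q3, q4, q6}, q2→∅, q6→∅; union {q3, q4, q5, q6}; ε-closure = {q2, q3, q4, q5, q6}.
Read '0': q2→∅, q3→{q4, q6}, q4→{q2}, q5→{q0, q4}, q6→∅; now {q0, q2, q4, q6}.
Read '1': q0→{q0, q1, q2, q6}, q2→{q2, q3, q4}, q4→∅, q6→∅; now {q0, q1, q2, q3, q4, q6}.
Read '0': q0→{q5}, q1→{q3, q4, q6}, q2→∅, q3→{q4, q6}, q4→{q2}, q6→∅; now {q2, q3, q4, q5, q6}.
Read '0': q2→∅, q3→{q4, q6}, q4→{q2}, q5→{q0, q4}, q6→∅; now {q0, q2, q4, q6}.
Read '0': q0→{q5}, q2→∅, q4→{q2}, q6→∅; union {q2, q5}; ε-closure = {q2, q5, q6}.
That set has 3 states.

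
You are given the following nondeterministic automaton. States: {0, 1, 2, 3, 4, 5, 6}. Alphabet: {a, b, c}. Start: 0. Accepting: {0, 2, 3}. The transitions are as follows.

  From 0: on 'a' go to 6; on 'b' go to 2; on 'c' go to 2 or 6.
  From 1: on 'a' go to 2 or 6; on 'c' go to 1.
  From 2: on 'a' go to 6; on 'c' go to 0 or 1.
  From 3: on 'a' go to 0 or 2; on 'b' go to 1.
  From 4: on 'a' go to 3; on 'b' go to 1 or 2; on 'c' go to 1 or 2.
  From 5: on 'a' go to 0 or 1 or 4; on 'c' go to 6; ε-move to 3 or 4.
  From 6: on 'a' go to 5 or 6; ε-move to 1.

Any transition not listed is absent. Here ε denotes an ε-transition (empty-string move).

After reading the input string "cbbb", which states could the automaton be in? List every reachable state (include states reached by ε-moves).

Start in {0}.
Read 'c': {0} → {1, 2, 6}.
Read 'b': {1, 2, 6} → ∅.
The set is empty and remains empty for the remaining 2 symbols.

∅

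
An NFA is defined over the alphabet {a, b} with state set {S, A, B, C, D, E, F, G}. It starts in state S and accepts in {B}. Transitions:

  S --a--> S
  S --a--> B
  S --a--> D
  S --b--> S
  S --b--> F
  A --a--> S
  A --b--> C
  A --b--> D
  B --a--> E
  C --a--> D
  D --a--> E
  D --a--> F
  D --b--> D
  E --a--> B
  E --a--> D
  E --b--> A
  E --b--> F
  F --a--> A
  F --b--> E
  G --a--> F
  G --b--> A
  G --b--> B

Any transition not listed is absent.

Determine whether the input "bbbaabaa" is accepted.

Yes

Start in {S}.
Read 'b': S→{S, F}; now {S, F}.
Read 'b': S→{S, F}, F→{E}; now {S, E, F}.
Read 'b': S→{S, F}, E→{A, F}, F→{E}; now {S, A, E, F}.
Read 'a': S→{S, B, D}, A→{S}, E→{B, D}, F→{A}; now {S, A, B, D}.
Read 'a': S→{S, B, D}, A→{S}, B→{E}, D→{E, F}; now {S, B, D, E, F}.
Read 'b': S→{S, F}, B→∅, D→{D}, E→{A, F}, F→{E}; now {S, A, D, E, F}.
Read 'a': S→{S, B, D}, A→{S}, D→{E, F}, E→{B, D}, F→{A}; now {S, A, B, D, E, F}.
Read 'a': S→{S, B, D}, A→{S}, B→{E}, D→{E, F}, E→{B, D}, F→{A}; now {S, A, B, D, E, F}.
The final set {S, A, B, D, E, F} contains the accepting state B.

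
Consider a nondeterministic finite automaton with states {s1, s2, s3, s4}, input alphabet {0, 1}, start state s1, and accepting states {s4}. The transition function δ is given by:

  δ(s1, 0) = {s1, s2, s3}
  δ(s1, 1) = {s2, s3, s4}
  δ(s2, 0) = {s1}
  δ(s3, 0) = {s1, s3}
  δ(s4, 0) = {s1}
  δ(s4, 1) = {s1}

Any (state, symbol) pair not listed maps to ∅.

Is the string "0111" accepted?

Yes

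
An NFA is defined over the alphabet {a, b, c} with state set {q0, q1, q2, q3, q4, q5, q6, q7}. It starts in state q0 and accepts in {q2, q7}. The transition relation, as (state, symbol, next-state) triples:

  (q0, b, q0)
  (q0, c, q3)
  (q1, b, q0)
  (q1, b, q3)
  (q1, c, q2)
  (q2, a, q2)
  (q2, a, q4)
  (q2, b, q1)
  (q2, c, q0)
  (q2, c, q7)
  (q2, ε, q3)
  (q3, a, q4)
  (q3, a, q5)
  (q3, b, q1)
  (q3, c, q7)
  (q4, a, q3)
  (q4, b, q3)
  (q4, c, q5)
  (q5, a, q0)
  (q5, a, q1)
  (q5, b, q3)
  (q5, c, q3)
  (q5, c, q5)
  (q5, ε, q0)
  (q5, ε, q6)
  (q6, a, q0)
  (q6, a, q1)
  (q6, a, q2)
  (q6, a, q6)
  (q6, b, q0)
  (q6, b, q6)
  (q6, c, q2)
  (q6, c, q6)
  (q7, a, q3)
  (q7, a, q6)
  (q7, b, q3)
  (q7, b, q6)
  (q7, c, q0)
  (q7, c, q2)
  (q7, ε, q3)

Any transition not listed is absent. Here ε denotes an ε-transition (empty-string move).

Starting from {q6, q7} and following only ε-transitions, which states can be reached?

{q3, q6, q7}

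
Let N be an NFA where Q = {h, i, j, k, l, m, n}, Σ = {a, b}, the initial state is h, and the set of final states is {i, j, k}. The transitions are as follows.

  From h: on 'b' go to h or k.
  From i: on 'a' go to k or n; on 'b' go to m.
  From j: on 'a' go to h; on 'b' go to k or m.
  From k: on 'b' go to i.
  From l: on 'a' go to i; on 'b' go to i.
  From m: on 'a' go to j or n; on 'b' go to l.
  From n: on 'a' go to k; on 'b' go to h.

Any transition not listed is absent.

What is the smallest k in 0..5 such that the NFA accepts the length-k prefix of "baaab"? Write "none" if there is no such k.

1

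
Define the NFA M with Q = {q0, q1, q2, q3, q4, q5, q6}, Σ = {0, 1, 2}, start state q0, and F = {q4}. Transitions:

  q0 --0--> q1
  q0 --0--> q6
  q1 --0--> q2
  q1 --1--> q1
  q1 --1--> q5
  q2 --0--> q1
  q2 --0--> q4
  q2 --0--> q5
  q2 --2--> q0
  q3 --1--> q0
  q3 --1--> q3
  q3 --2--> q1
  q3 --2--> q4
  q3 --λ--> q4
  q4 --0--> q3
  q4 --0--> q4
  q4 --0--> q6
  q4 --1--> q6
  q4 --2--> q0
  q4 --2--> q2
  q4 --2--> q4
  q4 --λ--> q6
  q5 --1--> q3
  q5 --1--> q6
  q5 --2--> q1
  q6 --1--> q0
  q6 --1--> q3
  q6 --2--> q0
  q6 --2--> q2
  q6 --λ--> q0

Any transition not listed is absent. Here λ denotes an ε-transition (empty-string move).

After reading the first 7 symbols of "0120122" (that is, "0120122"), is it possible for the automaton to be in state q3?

No

Start in {q0}.
Read '0': {q0} → {q0, q1, q6}.
Read '1': {q0, q1, q6} → {q0, q1, q3, q4, q5, q6}.
Read '2': {q0, q1, q3, q4, q5, q6} → {q0, q1, q2, q4, q6}.
Read '0': {q0, q1, q2, q4, q6} → {q0, q1, q2, q3, q4, q5, q6}.
Read '1': {q0, q1, q2, q3, q4, q5, q6} → {q0, q1, q3, q4, q5, q6}.
Read '2': {q0, q1, q3, q4, q5, q6} → {q0, q1, q2, q4, q6}.
Read '2': {q0, q1, q2, q4, q6} → {q0, q2, q4, q6}.
State q3 is not in {q0, q2, q4, q6}.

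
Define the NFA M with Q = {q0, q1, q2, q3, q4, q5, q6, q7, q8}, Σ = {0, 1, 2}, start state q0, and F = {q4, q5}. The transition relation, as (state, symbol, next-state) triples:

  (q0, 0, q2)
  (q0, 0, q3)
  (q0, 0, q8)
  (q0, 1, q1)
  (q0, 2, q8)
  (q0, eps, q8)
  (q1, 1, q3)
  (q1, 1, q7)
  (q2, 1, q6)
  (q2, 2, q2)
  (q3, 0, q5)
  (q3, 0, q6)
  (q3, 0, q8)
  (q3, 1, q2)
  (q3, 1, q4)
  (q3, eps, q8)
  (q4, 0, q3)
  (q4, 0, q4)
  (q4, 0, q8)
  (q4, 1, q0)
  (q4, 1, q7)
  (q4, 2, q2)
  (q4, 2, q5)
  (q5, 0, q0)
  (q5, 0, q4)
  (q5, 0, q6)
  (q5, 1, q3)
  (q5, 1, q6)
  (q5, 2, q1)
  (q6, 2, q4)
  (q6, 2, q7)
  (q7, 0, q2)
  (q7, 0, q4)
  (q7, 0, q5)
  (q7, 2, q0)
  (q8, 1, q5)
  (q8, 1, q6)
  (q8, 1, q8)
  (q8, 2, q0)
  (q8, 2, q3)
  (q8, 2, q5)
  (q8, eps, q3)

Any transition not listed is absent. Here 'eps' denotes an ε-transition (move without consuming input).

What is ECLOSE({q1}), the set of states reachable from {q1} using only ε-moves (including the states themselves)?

Begin with {q1}.
No ε-moves leave this set, so the closure equals the set itself.

{q1}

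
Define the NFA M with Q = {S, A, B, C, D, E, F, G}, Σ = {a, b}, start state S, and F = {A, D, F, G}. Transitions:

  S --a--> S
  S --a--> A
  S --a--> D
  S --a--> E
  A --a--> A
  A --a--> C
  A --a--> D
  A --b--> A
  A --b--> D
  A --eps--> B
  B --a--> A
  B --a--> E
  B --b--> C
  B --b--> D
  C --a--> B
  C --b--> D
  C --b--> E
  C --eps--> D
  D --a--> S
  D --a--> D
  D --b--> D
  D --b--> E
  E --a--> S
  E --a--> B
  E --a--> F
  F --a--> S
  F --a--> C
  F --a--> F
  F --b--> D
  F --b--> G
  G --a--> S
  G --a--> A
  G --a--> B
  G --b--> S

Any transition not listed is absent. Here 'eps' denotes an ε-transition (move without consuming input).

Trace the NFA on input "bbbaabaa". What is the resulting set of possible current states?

Start in {S}.
Read 'b': S→∅; now ∅.
The set is empty and remains empty for the remaining 7 symbols.

∅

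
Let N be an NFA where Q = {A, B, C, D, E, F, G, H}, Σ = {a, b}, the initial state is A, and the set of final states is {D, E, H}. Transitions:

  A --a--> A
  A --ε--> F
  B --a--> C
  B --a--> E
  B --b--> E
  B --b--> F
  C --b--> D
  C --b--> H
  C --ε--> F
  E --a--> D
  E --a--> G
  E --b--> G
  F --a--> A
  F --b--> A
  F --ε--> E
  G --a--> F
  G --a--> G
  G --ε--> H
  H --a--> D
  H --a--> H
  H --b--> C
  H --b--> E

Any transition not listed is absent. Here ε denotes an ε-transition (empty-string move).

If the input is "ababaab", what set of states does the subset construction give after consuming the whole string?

Start: ε-closure({A}) = {A, E, F}.
Read 'a': A→{A}, E→{D, G}, F→{A}; union {A, D, G}; ε-closure = {A, D, E, F, G, H}.
Read 'b': A→∅, D→∅, E→{G}, F→{A}, G→∅, H→{C, E}; union {A, C, E, G}; ε-closure = {A, C, E, F, G, H}.
Read 'a': A→{A}, C→∅, E→{D, G}, F→{A}, G→{F, G}, H→{D, H}; union {A, D, F, G, H}; ε-closure = {A, D, E, F, G, H}.
Read 'b': A→∅, D→∅, E→{G}, F→{A}, G→∅, H→{C, E}; union {A, C, E, G}; ε-closure = {A, C, E, F, G, H}.
Read 'a': A→{A}, C→∅, E→{D, G}, F→{A}, G→{F, G}, H→{D, H}; union {A, D, F, G, H}; ε-closure = {A, D, E, F, G, H}.
Read 'a': A→{A}, D→∅, E→{D, G}, F→{A}, G→{F, G}, H→{D, H}; union {A, D, F, G, H}; ε-closure = {A, D, E, F, G, H}.
Read 'b': A→∅, D→∅, E→{G}, F→{A}, G→∅, H→{C, E}; union {A, C, E, G}; ε-closure = {A, C, E, F, G, H}.

{A, C, E, F, G, H}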